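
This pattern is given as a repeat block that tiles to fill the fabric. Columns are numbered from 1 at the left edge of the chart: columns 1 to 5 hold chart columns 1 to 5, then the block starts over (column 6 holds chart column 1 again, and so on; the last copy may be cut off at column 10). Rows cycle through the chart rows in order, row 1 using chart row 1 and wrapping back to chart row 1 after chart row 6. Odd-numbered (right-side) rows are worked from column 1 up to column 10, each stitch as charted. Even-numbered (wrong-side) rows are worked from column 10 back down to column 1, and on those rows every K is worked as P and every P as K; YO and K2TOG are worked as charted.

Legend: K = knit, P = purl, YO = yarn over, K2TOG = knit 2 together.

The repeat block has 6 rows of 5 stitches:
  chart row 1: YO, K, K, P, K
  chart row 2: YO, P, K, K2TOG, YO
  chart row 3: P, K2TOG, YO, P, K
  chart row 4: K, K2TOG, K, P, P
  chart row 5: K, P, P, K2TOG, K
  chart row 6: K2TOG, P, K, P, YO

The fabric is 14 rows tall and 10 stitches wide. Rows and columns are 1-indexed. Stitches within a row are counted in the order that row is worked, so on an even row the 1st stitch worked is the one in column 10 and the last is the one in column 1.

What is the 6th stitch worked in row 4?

Result:
K

Derivation:
Row 4: (4-1) mod 6 = 3, so use chart row 4. Even row -> WS.
Chart row 4 tiled across columns 1-10: K K2TOG K P P K K2TOG K P P
WS row: flip the tiled sequence (start at column 10) and apply K<->P; YO and K2TOG stay.
Row 4 as worked: K K P K2TOG P K K P K2TOG P
The 6th stitch worked is K.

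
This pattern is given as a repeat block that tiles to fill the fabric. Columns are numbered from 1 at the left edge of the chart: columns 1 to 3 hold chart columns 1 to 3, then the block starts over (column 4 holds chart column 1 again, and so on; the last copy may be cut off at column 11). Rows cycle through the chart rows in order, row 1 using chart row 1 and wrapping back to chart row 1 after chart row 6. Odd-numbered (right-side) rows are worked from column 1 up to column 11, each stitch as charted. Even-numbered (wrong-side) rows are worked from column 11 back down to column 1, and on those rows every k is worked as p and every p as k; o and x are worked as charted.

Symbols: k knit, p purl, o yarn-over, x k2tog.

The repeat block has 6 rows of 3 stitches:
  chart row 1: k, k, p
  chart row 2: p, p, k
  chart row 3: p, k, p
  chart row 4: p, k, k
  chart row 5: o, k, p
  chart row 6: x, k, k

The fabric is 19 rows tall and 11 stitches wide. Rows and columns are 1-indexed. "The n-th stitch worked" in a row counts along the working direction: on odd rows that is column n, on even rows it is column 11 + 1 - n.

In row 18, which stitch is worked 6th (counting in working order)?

Row 18 uses chart row ((18-1) mod 6)+1 = 6. Row 18 is even, so WS.
Chart row 6 tiled across columns 1-11: x k k x k k x k k x k
Wrong side: read the tiled row from column 11 down to 1 and exchange k with p (leave o, x).
Row 18 as worked: p x p p x p p x p p x
Counting 6 along the worked row gives p.

Stitch:
p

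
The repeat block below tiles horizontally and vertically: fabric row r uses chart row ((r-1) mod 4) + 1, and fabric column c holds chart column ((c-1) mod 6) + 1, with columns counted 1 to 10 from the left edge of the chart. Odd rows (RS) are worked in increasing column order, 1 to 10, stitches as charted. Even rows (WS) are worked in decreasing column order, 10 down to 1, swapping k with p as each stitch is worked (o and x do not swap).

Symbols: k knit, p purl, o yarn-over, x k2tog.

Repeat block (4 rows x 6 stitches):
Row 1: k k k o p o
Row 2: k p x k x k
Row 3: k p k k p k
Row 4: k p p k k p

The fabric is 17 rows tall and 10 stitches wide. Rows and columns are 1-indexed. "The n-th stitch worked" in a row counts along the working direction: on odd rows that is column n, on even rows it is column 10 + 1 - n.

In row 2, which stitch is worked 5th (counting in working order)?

== STITCH ==
p

Derivation:
Row 2 uses chart row ((2-1) mod 4)+1 = 2. Row 2 is even, so WS.
Chart row 2 tiled across columns 1-10: k p x k x k k p x k
Wrong side: read the tiled row from column 10 down to 1 and exchange k with p (leave o, x).
Row 2 as worked: p x k p p x p x k p
Stitch 5 in working order -> p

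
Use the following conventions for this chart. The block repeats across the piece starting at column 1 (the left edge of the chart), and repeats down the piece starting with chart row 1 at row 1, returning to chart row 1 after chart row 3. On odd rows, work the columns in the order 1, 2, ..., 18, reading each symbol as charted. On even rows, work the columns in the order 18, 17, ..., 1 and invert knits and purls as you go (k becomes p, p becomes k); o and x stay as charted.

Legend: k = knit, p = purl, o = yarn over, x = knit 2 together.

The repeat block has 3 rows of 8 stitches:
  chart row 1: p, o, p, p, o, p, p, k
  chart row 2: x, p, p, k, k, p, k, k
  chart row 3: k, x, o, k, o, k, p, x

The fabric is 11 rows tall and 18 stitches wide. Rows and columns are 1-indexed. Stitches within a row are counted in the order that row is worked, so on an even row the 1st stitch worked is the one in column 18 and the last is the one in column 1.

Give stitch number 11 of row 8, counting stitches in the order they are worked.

Result:
p

Derivation:
Row 8: (8-1) mod 3 = 1, so use chart row 2. Even row -> WS.
Chart row 2 tiled across columns 1-18: x p p k k p k k x p p k k p k k x p
WS: work from column 18 back to column 1 (reverse the tiled row), swapping k<->p (o and x unchanged).
Row 8 as worked: k x p p k p p k k x p p k p p k k x
Stitch 11 in working order -> p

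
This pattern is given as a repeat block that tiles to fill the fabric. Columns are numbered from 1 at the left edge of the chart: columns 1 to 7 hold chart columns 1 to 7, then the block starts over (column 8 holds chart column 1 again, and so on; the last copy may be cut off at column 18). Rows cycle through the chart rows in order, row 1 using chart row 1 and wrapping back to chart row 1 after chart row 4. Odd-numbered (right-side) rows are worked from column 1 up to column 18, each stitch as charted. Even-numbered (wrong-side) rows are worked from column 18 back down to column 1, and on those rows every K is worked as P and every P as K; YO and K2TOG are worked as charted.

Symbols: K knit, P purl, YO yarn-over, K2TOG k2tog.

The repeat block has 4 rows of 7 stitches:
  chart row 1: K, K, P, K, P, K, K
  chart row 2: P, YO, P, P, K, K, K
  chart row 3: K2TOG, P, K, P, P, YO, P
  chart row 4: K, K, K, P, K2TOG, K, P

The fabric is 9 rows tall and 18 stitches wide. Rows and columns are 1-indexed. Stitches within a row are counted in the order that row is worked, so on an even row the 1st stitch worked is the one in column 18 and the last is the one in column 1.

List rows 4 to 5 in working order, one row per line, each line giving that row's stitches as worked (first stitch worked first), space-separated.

Row 4: chart row 4, WS - tiled (columns 1-18): K K K P K2TOG K P K K K P K2TOG K P K K K P; work from column 18 back to 1 with K<->P swapped.
Row 5: chart row 1, RS - tile across columns 1-18 and work as-is.

Result:
K P P P K P K2TOG K P P P K P K2TOG K P P P
K K P K P K K K K P K P K K K K P K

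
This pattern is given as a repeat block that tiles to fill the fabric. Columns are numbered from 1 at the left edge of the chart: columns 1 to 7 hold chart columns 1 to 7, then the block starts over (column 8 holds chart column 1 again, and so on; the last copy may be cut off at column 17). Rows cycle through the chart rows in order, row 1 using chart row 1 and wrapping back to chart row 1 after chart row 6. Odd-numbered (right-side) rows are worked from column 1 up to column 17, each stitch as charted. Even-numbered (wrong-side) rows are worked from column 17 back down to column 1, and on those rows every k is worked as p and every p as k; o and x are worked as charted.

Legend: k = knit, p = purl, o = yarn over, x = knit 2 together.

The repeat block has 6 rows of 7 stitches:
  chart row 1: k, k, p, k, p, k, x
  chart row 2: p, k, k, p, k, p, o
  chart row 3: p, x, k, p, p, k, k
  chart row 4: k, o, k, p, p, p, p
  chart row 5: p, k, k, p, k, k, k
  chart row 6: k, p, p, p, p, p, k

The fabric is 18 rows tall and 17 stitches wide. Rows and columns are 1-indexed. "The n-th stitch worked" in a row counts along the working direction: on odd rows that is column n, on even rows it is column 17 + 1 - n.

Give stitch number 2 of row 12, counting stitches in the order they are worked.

Row 12: (12-1) mod 6 = 5, so use chart row 6. Even row -> WS.
Chart row 6 tiled across columns 1-17: k p p p p p k k p p p p p k k p p
Wrong side: read the tiled row from column 17 down to 1 and exchange k with p (leave o, x).
Row 12 as worked: k k p p k k k k k p p k k k k k p
The 2nd stitch worked is k.

Result:
k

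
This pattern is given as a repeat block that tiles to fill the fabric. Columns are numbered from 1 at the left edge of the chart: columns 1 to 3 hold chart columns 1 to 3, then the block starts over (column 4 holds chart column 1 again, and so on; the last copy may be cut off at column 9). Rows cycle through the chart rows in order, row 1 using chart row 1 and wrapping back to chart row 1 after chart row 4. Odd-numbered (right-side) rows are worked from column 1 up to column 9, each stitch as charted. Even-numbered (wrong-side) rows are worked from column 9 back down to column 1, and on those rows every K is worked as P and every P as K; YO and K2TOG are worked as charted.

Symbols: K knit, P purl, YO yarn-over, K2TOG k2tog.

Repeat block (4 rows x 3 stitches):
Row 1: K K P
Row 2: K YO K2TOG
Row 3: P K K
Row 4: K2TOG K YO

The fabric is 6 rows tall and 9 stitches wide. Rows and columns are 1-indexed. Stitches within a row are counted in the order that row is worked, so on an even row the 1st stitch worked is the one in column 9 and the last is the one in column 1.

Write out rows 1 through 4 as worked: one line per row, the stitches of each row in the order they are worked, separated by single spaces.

Rows as worked:
K K P K K P K K P
K2TOG YO P K2TOG YO P K2TOG YO P
P K K P K K P K K
YO P K2TOG YO P K2TOG YO P K2TOG

Derivation:
Row 1: chart row 1, RS - tile across columns 1-9 and work as-is.
Row 2: chart row 2, WS - tiled (columns 1-9): K YO K2TOG K YO K2TOG K YO K2TOG; work from column 9 back to 1 with K<->P swapped.
Row 3: chart row 3, RS - tile across columns 1-9 and work as-is.
Row 4: chart row 4, WS - tiled (columns 1-9): K2TOG K YO K2TOG K YO K2TOG K YO; work from column 9 back to 1 with K<->P swapped.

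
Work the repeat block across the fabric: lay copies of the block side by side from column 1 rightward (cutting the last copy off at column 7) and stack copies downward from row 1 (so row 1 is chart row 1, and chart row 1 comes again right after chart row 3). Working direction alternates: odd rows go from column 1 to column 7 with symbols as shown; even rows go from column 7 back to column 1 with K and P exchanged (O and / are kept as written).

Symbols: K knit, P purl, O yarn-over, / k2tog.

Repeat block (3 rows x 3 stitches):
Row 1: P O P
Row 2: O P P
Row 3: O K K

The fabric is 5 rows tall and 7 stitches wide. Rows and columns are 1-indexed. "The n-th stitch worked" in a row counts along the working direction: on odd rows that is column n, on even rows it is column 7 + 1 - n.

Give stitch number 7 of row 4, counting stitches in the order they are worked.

Row 4: (4-1) mod 3 = 0, so use chart row 1. Even row -> WS.
Chart row 1 tiled across columns 1-7: P O P P O P P
WS row: flip the tiled sequence (start at column 7) and apply K<->P; O and / stay.
Row 4 as worked: K K O K K O K
Counting 7 along the worked row gives K.

== STITCH ==
K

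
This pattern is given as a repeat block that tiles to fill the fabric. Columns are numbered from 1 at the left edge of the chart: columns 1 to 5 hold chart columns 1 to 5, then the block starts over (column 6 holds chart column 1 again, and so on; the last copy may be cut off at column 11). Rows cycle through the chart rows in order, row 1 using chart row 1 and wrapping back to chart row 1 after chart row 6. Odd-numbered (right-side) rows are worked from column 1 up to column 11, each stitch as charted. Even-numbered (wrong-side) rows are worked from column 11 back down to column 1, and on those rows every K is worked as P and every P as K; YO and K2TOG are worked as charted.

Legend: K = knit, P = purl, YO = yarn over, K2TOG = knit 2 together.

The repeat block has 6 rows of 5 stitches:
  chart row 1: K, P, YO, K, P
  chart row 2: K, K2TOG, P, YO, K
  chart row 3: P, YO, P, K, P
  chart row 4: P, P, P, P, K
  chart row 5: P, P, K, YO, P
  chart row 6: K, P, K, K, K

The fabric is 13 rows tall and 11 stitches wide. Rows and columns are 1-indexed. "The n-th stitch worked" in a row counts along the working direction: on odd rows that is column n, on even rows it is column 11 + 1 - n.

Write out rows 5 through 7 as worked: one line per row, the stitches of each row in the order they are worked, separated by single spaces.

Row 5: chart row 5, RS - tile across columns 1-11 and work as-is.
Row 6: chart row 6, WS - tiled (columns 1-11): K P K K K K P K K K K; work from column 11 back to 1 with K<->P swapped.
Row 7: chart row 1, RS - tile across columns 1-11 and work as-is.

== ROWS AS WORKED ==
P P K YO P P P K YO P P
P P P P K P P P P K P
K P YO K P K P YO K P K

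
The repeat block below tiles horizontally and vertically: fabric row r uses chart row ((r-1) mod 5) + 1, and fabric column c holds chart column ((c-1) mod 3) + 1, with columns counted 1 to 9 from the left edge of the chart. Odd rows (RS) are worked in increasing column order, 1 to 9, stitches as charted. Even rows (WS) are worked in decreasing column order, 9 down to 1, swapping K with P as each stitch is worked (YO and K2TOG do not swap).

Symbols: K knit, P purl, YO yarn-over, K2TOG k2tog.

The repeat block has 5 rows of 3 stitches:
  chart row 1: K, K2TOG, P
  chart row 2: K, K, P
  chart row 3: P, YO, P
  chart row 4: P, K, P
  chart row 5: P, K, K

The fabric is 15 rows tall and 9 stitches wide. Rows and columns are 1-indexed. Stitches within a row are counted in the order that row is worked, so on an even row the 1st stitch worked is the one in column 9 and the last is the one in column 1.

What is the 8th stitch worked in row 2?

Stitch:
P

Derivation:
Row 2: (2-1) mod 5 = 1, so use chart row 2. Even row -> WS.
Chart row 2 tiled across columns 1-9: K K P K K P K K P
WS: work from column 9 back to column 1 (reverse the tiled row), swapping K<->P (YO and K2TOG unchanged).
Row 2 as worked: K P P K P P K P P
Counting 8 along the worked row gives P.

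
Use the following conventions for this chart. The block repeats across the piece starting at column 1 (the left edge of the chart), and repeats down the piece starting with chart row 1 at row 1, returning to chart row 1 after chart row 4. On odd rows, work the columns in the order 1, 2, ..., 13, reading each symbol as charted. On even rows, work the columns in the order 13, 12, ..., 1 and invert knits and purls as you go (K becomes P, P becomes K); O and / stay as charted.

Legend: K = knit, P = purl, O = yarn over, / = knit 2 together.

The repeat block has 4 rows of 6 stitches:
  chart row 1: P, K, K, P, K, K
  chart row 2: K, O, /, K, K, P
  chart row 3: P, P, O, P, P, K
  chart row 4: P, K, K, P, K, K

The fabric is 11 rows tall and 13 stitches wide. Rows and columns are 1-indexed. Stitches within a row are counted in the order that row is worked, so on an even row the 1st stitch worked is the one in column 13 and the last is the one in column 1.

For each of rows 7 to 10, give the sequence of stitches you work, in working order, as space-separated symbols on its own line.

Row 7: chart row 3, RS - tile across columns 1-13 and work as-is.
Row 8: chart row 4, WS - tiled (columns 1-13): P K K P K K P K K P K K P; work from column 13 back to 1 with K<->P swapped.
Row 9: chart row 1, RS - tile across columns 1-13 and work as-is.
Row 10: chart row 2, WS - tiled (columns 1-13): K O / K K P K O / K K P K; work from column 13 back to 1 with K<->P swapped.

== ROWS AS WORKED ==
P P O P P K P P O P P K P
K P P K P P K P P K P P K
P K K P K K P K K P K K P
P K P P / O P K P P / O P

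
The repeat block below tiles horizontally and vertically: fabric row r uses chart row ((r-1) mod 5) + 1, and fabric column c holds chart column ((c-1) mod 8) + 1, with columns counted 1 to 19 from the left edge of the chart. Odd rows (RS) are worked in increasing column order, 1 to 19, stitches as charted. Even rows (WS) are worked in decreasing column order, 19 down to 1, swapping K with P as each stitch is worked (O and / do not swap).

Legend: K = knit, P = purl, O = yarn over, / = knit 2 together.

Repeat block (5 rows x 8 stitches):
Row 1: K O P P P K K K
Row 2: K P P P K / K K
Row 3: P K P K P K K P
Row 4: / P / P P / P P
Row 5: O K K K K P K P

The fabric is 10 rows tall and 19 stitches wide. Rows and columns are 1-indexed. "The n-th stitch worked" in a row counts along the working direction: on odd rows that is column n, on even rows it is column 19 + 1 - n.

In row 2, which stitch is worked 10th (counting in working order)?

Result:
K

Derivation:
Row 2 uses chart row ((2-1) mod 5)+1 = 2. Row 2 is even, so WS.
Chart row 2 tiled across columns 1-19: K P P P K / K K K P P P K / K K K P P
WS: work from column 19 back to column 1 (reverse the tiled row), swapping K<->P (O and / unchanged).
Row 2 as worked: K K P P P / P K K K P P P / P K K K P
The 10th stitch worked is K.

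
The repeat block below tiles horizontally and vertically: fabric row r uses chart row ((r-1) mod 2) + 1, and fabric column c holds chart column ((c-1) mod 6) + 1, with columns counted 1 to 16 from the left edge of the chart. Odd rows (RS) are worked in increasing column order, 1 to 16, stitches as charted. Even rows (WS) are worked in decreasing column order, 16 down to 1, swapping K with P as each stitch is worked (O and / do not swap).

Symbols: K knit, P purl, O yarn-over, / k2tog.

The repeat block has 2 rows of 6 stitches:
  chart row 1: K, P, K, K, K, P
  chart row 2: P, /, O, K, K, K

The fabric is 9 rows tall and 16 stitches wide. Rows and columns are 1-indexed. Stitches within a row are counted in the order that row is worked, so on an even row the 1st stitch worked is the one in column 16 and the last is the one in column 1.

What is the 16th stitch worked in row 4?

Result:
K

Derivation:
For row 4: chart row = ((4-1) mod 2) + 1 = 2; this is a WS (even) row.
Chart row 2 tiled across columns 1-16: P / O K K K P / O K K K P / O K
WS: work from column 16 back to column 1 (reverse the tiled row), swapping K<->P (O and / unchanged).
Row 4 as worked: P O / K P P P O / K P P P O / K
The 16th stitch worked is K.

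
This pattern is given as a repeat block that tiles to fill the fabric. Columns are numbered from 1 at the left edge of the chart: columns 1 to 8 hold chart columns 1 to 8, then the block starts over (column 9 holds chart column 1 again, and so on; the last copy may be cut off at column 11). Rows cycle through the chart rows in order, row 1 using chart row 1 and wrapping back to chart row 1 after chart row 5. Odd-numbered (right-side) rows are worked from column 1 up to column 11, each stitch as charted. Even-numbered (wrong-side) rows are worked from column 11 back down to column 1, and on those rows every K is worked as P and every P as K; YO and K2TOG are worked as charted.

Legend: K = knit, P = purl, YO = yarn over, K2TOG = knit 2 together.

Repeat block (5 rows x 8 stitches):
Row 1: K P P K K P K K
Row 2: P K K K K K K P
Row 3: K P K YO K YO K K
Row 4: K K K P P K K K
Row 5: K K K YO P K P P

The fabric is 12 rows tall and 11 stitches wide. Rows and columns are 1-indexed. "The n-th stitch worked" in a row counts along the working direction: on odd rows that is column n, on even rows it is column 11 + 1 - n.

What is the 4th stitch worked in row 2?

Row 2: (2-1) mod 5 = 1, so use chart row 2. Even row -> WS.
Chart row 2 tiled across columns 1-11: P K K K K K K P P K K
WS row: flip the tiled sequence (start at column 11) and apply K<->P; YO and K2TOG stay.
Row 2 as worked: P P K K P P P P P P K
The 4th stitch worked is K.

== STITCH ==
K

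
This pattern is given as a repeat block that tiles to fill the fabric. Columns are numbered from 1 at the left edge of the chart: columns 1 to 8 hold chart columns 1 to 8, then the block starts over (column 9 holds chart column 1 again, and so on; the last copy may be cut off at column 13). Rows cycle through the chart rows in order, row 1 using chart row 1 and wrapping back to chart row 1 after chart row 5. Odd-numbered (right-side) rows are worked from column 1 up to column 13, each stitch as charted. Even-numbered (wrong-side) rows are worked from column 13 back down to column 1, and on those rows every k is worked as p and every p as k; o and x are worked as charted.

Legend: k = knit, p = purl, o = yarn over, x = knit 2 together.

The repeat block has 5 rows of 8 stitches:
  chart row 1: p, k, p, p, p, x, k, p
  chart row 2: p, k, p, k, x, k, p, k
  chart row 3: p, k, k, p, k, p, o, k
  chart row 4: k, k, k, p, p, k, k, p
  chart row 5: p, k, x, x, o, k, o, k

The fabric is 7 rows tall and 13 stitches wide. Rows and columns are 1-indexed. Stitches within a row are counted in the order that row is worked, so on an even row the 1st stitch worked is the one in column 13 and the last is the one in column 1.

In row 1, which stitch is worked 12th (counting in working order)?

Row 1: (1-1) mod 5 = 0, so use chart row 1. Odd row -> RS.
Chart row 1 tiled across columns 1-13: p k p p p x k p p k p p p
RS row: no reversal, no swap; stitch n worked = column n.
The 12th stitch worked is p.

Stitch:
p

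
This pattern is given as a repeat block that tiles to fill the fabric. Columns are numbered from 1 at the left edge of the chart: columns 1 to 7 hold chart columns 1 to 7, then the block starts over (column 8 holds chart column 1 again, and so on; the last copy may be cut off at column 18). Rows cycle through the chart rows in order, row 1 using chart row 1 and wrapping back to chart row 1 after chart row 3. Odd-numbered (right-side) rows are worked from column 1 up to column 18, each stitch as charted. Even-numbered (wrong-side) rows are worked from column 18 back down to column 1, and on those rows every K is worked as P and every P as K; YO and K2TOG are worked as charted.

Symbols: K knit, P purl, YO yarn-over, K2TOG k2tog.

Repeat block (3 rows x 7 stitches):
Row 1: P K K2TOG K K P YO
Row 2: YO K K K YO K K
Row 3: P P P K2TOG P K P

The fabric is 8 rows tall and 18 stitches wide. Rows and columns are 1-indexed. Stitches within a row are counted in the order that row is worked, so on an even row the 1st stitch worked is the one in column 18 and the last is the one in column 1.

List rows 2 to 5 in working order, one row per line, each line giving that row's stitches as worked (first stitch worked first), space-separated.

Row 2: chart row 2, WS - tiled (columns 1-18): YO K K K YO K K YO K K K YO K K YO K K K; work from column 18 back to 1 with K<->P swapped.
Row 3: chart row 3, RS - tile across columns 1-18 and work as-is.
Row 4: chart row 1, WS - tiled (columns 1-18): P K K2TOG K K P YO P K K2TOG K K P YO P K K2TOG K; work from column 18 back to 1 with K<->P swapped.
Row 5: chart row 2, RS - tile across columns 1-18 and work as-is.

Rows as worked:
P P P YO P P YO P P P YO P P YO P P P YO
P P P K2TOG P K P P P P K2TOG P K P P P P K2TOG
P K2TOG P K YO K P P K2TOG P K YO K P P K2TOG P K
YO K K K YO K K YO K K K YO K K YO K K K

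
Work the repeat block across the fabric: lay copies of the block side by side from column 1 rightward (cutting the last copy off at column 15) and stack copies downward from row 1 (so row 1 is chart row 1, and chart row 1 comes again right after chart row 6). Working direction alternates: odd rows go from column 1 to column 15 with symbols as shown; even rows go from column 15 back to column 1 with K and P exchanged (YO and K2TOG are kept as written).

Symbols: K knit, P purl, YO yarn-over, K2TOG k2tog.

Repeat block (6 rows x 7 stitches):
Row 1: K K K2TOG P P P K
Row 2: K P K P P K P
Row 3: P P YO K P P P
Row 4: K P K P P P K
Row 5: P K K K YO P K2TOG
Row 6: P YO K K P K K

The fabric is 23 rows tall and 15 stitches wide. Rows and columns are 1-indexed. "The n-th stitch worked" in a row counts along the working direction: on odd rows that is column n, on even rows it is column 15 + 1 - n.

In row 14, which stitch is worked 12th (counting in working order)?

Row 14 uses chart row ((14-1) mod 6)+1 = 2. Row 14 is even, so WS.
Chart row 2 tiled across columns 1-15: K P K P P K P K P K P P K P K
Wrong side: read the tiled row from column 15 down to 1 and exchange K with P (leave YO, K2TOG).
Row 14 as worked: P K P K K P K P K P K K P K P
Counting 12 along the worked row gives K.

Result:
K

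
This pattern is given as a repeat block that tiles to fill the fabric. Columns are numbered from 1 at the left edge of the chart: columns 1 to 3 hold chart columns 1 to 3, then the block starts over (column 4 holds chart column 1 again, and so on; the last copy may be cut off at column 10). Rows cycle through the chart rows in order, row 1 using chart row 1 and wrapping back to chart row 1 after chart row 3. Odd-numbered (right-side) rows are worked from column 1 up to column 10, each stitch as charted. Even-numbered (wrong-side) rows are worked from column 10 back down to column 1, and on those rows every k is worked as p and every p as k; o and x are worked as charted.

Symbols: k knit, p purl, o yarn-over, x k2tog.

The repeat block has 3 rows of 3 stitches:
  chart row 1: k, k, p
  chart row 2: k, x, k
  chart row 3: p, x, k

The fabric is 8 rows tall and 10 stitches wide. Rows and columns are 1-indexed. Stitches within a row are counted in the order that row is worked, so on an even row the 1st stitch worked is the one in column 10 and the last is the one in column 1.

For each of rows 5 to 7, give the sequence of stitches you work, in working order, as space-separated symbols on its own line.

Result:
k x k k x k k x k k
k p x k p x k p x k
k k p k k p k k p k

Derivation:
Row 5: chart row 2, RS - tile across columns 1-10 and work as-is.
Row 6: chart row 3, WS - tiled (columns 1-10): p x k p x k p x k p; work from column 10 back to 1 with k<->p swapped.
Row 7: chart row 1, RS - tile across columns 1-10 and work as-is.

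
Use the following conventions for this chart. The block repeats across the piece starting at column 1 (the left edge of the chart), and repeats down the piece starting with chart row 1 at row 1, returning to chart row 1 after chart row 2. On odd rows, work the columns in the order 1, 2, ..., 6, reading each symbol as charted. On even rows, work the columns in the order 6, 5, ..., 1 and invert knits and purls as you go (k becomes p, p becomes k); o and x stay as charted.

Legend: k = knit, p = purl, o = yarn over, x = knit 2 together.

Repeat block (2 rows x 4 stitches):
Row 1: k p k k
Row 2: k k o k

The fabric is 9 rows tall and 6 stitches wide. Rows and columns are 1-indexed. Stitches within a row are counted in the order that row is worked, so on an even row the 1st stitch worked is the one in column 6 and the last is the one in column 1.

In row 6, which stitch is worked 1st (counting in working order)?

Row 6 uses chart row ((6-1) mod 2)+1 = 2. Row 6 is even, so WS.
Chart row 2 tiled across columns 1-6: k k o k k k
WS row: flip the tiled sequence (start at column 6) and apply k<->p; o and x stay.
Row 6 as worked: p p p o p p
Counting 1 along the worked row gives p.

== STITCH ==
p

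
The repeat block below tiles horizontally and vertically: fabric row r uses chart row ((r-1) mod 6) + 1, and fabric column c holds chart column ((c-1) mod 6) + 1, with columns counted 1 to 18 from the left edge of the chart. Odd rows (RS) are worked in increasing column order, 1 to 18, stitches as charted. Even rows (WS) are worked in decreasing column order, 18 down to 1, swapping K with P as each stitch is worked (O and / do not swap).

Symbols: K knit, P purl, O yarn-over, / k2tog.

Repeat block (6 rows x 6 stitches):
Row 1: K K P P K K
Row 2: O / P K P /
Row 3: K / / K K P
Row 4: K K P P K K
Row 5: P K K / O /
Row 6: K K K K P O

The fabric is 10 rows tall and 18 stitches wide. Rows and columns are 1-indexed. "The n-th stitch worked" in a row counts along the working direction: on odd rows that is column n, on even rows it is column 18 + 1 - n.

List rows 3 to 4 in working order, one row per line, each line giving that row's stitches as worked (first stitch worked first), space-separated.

== ROWS AS WORKED ==
K / / K K P K / / K K P K / / K K P
P P K K P P P P K K P P P P K K P P

Derivation:
Row 3: chart row 3, RS - tile across columns 1-18 and work as-is.
Row 4: chart row 4, WS - tiled (columns 1-18): K K P P K K K K P P K K K K P P K K; work from column 18 back to 1 with K<->P swapped.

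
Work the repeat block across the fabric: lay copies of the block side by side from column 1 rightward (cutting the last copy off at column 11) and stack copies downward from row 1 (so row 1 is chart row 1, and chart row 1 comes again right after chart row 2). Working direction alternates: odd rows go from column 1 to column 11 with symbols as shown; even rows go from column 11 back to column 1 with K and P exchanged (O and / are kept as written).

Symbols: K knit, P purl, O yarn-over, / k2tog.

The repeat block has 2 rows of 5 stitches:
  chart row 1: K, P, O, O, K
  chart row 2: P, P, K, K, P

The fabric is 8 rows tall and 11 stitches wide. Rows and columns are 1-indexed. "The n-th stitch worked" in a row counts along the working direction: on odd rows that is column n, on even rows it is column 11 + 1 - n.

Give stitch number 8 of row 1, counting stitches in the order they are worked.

Stitch:
O

Derivation:
For row 1: chart row = ((1-1) mod 2) + 1 = 1; this is a RS (odd) row.
Chart row 1 tiled across columns 1-11: K P O O K K P O O K K
RS row: no reversal, no swap; stitch n worked = column n.
Counting 8 along the worked row gives O.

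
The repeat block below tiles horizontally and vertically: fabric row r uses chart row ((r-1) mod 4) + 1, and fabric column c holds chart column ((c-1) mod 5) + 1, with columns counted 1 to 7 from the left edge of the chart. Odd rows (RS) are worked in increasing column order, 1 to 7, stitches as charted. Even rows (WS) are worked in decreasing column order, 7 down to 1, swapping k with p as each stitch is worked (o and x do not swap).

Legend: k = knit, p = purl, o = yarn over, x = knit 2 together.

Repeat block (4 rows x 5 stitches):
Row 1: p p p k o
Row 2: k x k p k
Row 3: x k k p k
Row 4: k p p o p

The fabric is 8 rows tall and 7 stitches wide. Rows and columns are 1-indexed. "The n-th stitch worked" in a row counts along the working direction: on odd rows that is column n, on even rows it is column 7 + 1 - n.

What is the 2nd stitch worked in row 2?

Result:
p

Derivation:
For row 2: chart row = ((2-1) mod 4) + 1 = 2; this is a WS (even) row.
Chart row 2 tiled across columns 1-7: k x k p k k x
Wrong side: read the tiled row from column 7 down to 1 and exchange k with p (leave o, x).
Row 2 as worked: x p p k p x p
Counting 2 along the worked row gives p.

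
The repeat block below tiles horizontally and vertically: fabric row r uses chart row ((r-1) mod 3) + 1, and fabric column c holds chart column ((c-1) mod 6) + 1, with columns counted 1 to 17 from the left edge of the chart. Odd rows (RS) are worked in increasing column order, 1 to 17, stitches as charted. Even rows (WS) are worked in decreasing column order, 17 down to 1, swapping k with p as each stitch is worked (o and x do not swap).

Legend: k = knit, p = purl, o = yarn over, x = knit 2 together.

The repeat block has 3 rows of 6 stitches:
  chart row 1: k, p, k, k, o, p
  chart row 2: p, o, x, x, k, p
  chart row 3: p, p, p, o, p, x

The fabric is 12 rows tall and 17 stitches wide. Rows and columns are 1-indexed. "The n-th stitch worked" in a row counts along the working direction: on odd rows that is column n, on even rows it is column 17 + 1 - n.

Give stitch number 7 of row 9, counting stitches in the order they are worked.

Row 9 uses chart row ((9-1) mod 3)+1 = 3. Row 9 is odd, so RS.
Chart row 3 tiled across columns 1-17: p p p o p x p p p o p x p p p o p
RS row: no reversal, no swap; stitch n worked = column n.
The 7th stitch worked is p.

Stitch:
p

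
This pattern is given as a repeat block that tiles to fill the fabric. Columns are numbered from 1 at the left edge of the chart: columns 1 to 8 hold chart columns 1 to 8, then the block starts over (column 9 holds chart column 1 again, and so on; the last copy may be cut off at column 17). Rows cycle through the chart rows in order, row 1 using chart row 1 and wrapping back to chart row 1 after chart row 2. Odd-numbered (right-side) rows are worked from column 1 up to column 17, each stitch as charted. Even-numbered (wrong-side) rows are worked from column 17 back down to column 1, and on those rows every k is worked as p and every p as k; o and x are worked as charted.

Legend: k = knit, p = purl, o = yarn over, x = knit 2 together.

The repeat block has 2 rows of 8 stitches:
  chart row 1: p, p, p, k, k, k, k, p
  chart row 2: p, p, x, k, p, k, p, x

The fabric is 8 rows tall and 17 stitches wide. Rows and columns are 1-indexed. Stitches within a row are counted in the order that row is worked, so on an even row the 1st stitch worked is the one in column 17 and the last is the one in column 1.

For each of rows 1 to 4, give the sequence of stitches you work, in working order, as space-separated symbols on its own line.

Row 1: chart row 1, RS - tile across columns 1-17 and work as-is.
Row 2: chart row 2, WS - tiled (columns 1-17): p p x k p k p x p p x k p k p x p; work from column 17 back to 1 with k<->p swapped.
Row 3: chart row 1, RS - tile across columns 1-17 and work as-is.
Row 4: chart row 2, WS - tiled (columns 1-17): p p x k p k p x p p x k p k p x p; work from column 17 back to 1 with k<->p swapped.

== ROWS AS WORKED ==
p p p k k k k p p p p k k k k p p
k x k p k p x k k x k p k p x k k
p p p k k k k p p p p k k k k p p
k x k p k p x k k x k p k p x k k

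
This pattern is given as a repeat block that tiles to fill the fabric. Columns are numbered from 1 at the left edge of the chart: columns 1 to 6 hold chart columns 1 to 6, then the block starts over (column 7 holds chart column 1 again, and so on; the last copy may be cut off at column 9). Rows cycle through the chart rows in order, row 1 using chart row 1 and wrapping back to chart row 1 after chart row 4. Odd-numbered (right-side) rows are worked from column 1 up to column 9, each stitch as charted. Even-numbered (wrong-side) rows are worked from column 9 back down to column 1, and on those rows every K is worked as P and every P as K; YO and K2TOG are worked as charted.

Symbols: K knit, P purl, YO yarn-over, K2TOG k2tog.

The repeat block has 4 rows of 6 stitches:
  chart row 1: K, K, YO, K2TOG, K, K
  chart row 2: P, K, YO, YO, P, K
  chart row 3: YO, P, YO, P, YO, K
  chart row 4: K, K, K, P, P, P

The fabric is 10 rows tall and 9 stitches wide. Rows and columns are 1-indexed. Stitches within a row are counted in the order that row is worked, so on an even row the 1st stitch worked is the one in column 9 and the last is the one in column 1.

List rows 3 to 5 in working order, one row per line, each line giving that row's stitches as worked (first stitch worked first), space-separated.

Rows as worked:
YO P YO P YO K YO P YO
P P P K K K P P P
K K YO K2TOG K K K K YO

Derivation:
Row 3: chart row 3, RS - tile across columns 1-9 and work as-is.
Row 4: chart row 4, WS - tiled (columns 1-9): K K K P P P K K K; work from column 9 back to 1 with K<->P swapped.
Row 5: chart row 1, RS - tile across columns 1-9 and work as-is.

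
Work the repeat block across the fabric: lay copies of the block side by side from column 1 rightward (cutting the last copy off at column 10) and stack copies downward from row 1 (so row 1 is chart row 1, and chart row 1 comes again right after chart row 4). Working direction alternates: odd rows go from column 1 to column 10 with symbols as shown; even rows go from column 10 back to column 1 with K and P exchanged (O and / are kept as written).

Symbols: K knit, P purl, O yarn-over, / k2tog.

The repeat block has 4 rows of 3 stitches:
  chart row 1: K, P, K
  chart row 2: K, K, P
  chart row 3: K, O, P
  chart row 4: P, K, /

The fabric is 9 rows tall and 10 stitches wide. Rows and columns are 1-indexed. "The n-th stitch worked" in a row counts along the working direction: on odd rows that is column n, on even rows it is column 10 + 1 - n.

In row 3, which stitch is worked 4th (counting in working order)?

For row 3: chart row = ((3-1) mod 4) + 1 = 3; this is a RS (odd) row.
Chart row 3 tiled across columns 1-10: K O P K O P K O P K
Right side: take the tiled row as-is (worked left to right from column 1).
Counting 4 along the worked row gives K.

Result:
K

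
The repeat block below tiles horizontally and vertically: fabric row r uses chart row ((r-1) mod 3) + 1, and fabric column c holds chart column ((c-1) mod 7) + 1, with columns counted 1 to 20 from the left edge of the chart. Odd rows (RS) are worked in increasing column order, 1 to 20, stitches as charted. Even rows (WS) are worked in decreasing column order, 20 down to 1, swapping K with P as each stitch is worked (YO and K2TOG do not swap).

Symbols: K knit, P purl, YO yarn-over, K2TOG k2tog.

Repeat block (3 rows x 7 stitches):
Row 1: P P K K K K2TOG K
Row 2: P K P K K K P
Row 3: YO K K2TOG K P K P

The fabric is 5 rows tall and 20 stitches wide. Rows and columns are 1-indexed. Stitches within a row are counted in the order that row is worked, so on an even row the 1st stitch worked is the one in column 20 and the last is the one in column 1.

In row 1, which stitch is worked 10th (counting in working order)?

Row 1: (1-1) mod 3 = 0, so use chart row 1. Odd row -> RS.
Chart row 1 tiled across columns 1-20: P P K K K K2TOG K P P K K K K2TOG K P P K K K K2TOG
Right side: take the tiled row as-is (worked left to right from column 1).
Counting 10 along the worked row gives K.

== STITCH ==
K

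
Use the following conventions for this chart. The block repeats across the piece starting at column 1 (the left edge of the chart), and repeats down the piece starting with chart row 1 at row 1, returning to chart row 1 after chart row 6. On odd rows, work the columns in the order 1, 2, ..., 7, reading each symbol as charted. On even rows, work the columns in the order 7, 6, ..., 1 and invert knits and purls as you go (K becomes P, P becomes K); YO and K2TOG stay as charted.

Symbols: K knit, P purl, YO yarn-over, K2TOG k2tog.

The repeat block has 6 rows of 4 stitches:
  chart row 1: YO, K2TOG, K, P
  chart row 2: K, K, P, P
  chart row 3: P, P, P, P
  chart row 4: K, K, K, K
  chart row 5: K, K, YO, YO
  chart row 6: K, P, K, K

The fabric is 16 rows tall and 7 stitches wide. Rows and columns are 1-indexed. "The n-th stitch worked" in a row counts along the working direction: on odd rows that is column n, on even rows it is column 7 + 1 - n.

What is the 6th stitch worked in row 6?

For row 6: chart row = ((6-1) mod 6) + 1 = 6; this is a WS (even) row.
Chart row 6 tiled across columns 1-7: K P K K K P K
WS row: flip the tiled sequence (start at column 7) and apply K<->P; YO and K2TOG stay.
Row 6 as worked: P K P P P K P
Stitch 6 in working order -> K

Stitch:
K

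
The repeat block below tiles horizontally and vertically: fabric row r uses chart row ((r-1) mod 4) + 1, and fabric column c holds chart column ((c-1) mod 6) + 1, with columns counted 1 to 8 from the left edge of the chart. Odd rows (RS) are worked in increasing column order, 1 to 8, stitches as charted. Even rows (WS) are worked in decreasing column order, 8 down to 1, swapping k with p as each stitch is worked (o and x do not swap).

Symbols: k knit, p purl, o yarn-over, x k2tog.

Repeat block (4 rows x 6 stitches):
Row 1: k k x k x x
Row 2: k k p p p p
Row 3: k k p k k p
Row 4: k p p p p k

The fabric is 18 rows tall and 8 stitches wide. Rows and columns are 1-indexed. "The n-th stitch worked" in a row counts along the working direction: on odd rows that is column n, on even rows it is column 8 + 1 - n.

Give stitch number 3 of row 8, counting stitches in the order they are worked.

Row 8 uses chart row ((8-1) mod 4)+1 = 4. Row 8 is even, so WS.
Chart row 4 tiled across columns 1-8: k p p p p k k p
WS: work from column 8 back to column 1 (reverse the tiled row), swapping k<->p (o and x unchanged).
Row 8 as worked: k p p k k k k p
Counting 3 along the worked row gives p.

Result:
p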